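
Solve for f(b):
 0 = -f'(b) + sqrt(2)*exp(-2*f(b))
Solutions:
 f(b) = log(-sqrt(C1 + 2*sqrt(2)*b))
 f(b) = log(C1 + 2*sqrt(2)*b)/2


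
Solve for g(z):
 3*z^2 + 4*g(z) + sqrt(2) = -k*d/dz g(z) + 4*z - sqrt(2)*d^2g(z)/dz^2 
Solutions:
 g(z) = C1*exp(sqrt(2)*z*(-k + sqrt(k^2 - 16*sqrt(2)))/4) + C2*exp(-sqrt(2)*z*(k + sqrt(k^2 - 16*sqrt(2)))/4) - 3*k^2/32 + 3*k*z/8 - k/4 - 3*z^2/4 + z + sqrt(2)/8


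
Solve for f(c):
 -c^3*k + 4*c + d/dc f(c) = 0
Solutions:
 f(c) = C1 + c^4*k/4 - 2*c^2


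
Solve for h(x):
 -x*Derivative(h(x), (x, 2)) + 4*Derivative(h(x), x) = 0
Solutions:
 h(x) = C1 + C2*x^5


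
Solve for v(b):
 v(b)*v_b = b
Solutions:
 v(b) = -sqrt(C1 + b^2)
 v(b) = sqrt(C1 + b^2)


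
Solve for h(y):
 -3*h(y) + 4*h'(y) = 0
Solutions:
 h(y) = C1*exp(3*y/4)


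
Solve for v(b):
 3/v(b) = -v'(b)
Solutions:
 v(b) = -sqrt(C1 - 6*b)
 v(b) = sqrt(C1 - 6*b)


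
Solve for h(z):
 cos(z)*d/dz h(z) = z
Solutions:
 h(z) = C1 + Integral(z/cos(z), z)


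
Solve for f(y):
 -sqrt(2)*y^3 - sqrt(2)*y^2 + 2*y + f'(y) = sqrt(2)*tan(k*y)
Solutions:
 f(y) = C1 + sqrt(2)*y^4/4 + sqrt(2)*y^3/3 - y^2 + sqrt(2)*Piecewise((-log(cos(k*y))/k, Ne(k, 0)), (0, True))


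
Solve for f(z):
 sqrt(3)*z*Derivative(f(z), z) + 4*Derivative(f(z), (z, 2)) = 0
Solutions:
 f(z) = C1 + C2*erf(sqrt(2)*3^(1/4)*z/4)


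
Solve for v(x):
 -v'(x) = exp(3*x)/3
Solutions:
 v(x) = C1 - exp(3*x)/9


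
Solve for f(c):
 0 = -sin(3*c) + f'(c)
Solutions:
 f(c) = C1 - cos(3*c)/3


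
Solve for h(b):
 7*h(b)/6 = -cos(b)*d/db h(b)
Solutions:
 h(b) = C1*(sin(b) - 1)^(7/12)/(sin(b) + 1)^(7/12)


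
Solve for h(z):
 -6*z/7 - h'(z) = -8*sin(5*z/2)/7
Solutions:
 h(z) = C1 - 3*z^2/7 - 16*cos(5*z/2)/35


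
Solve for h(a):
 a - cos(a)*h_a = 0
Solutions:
 h(a) = C1 + Integral(a/cos(a), a)


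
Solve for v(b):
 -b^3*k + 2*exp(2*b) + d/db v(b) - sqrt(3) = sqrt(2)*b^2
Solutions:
 v(b) = C1 + b^4*k/4 + sqrt(2)*b^3/3 + sqrt(3)*b - exp(2*b)


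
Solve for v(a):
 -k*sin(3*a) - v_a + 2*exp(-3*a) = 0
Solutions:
 v(a) = C1 + k*cos(3*a)/3 - 2*exp(-3*a)/3


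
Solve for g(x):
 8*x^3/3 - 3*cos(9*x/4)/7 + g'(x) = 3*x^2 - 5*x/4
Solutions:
 g(x) = C1 - 2*x^4/3 + x^3 - 5*x^2/8 + 4*sin(9*x/4)/21


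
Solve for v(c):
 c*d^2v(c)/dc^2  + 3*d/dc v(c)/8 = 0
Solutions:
 v(c) = C1 + C2*c^(5/8)


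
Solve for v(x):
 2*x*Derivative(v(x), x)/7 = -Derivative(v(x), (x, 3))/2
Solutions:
 v(x) = C1 + Integral(C2*airyai(-14^(2/3)*x/7) + C3*airybi(-14^(2/3)*x/7), x)


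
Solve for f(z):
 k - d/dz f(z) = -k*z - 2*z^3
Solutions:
 f(z) = C1 + k*z^2/2 + k*z + z^4/2


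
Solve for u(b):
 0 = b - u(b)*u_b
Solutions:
 u(b) = -sqrt(C1 + b^2)
 u(b) = sqrt(C1 + b^2)


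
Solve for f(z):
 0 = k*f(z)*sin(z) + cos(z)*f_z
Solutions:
 f(z) = C1*exp(k*log(cos(z)))


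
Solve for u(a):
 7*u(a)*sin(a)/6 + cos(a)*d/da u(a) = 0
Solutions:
 u(a) = C1*cos(a)^(7/6)


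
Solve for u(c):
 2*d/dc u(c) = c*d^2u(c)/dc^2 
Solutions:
 u(c) = C1 + C2*c^3


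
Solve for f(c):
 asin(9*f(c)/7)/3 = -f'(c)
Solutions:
 Integral(1/asin(9*_y/7), (_y, f(c))) = C1 - c/3


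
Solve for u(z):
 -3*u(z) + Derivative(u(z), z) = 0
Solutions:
 u(z) = C1*exp(3*z)


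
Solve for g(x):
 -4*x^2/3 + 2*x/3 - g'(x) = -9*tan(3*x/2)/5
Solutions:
 g(x) = C1 - 4*x^3/9 + x^2/3 - 6*log(cos(3*x/2))/5


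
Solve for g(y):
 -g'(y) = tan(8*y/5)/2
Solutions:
 g(y) = C1 + 5*log(cos(8*y/5))/16


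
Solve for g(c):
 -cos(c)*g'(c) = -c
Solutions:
 g(c) = C1 + Integral(c/cos(c), c)


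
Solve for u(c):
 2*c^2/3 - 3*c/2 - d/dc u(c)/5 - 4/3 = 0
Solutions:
 u(c) = C1 + 10*c^3/9 - 15*c^2/4 - 20*c/3


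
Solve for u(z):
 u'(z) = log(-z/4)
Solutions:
 u(z) = C1 + z*log(-z) + z*(-2*log(2) - 1)


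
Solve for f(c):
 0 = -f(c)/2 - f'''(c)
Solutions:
 f(c) = C3*exp(-2^(2/3)*c/2) + (C1*sin(2^(2/3)*sqrt(3)*c/4) + C2*cos(2^(2/3)*sqrt(3)*c/4))*exp(2^(2/3)*c/4)


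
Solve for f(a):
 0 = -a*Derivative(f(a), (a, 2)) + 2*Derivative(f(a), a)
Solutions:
 f(a) = C1 + C2*a^3


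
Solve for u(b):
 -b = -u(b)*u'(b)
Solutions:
 u(b) = -sqrt(C1 + b^2)
 u(b) = sqrt(C1 + b^2)


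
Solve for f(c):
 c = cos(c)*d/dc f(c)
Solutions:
 f(c) = C1 + Integral(c/cos(c), c)


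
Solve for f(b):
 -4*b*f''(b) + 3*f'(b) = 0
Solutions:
 f(b) = C1 + C2*b^(7/4)


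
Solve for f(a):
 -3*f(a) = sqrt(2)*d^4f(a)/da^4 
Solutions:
 f(a) = (C1*sin(2^(3/8)*3^(1/4)*a/2) + C2*cos(2^(3/8)*3^(1/4)*a/2))*exp(-2^(3/8)*3^(1/4)*a/2) + (C3*sin(2^(3/8)*3^(1/4)*a/2) + C4*cos(2^(3/8)*3^(1/4)*a/2))*exp(2^(3/8)*3^(1/4)*a/2)


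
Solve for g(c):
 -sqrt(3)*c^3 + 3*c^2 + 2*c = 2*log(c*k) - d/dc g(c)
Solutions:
 g(c) = C1 + sqrt(3)*c^4/4 - c^3 - c^2 + 2*c*log(c*k) - 2*c


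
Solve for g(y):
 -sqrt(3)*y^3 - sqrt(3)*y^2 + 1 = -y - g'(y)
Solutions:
 g(y) = C1 + sqrt(3)*y^4/4 + sqrt(3)*y^3/3 - y^2/2 - y


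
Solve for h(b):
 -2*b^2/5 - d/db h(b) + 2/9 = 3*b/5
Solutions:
 h(b) = C1 - 2*b^3/15 - 3*b^2/10 + 2*b/9


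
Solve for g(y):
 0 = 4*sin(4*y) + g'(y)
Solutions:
 g(y) = C1 + cos(4*y)


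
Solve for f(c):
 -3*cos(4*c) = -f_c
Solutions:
 f(c) = C1 + 3*sin(4*c)/4


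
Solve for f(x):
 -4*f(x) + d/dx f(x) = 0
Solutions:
 f(x) = C1*exp(4*x)


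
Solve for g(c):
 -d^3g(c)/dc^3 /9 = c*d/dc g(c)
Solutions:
 g(c) = C1 + Integral(C2*airyai(-3^(2/3)*c) + C3*airybi(-3^(2/3)*c), c)


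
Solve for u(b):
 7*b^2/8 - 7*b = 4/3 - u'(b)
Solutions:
 u(b) = C1 - 7*b^3/24 + 7*b^2/2 + 4*b/3


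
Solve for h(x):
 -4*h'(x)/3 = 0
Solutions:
 h(x) = C1


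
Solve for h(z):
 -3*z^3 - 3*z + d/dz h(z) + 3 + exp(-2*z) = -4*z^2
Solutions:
 h(z) = C1 + 3*z^4/4 - 4*z^3/3 + 3*z^2/2 - 3*z + exp(-2*z)/2


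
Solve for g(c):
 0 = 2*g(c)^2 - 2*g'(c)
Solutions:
 g(c) = -1/(C1 + c)


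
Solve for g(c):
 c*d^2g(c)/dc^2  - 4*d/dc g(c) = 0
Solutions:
 g(c) = C1 + C2*c^5


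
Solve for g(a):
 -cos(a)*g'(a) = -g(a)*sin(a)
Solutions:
 g(a) = C1/cos(a)


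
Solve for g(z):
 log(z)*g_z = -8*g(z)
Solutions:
 g(z) = C1*exp(-8*li(z))


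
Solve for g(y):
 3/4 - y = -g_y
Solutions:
 g(y) = C1 + y^2/2 - 3*y/4


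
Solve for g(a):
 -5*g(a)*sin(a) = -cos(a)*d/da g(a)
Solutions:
 g(a) = C1/cos(a)^5


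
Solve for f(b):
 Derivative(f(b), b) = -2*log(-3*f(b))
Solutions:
 Integral(1/(log(-_y) + log(3)), (_y, f(b)))/2 = C1 - b


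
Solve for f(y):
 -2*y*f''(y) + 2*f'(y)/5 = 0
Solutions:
 f(y) = C1 + C2*y^(6/5)


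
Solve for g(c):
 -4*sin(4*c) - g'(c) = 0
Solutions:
 g(c) = C1 + cos(4*c)


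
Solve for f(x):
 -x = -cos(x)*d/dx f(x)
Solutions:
 f(x) = C1 + Integral(x/cos(x), x)


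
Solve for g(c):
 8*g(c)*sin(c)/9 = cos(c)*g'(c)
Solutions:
 g(c) = C1/cos(c)^(8/9)


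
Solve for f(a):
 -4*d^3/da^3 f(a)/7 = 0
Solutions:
 f(a) = C1 + C2*a + C3*a^2


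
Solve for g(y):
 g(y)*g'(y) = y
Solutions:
 g(y) = -sqrt(C1 + y^2)
 g(y) = sqrt(C1 + y^2)


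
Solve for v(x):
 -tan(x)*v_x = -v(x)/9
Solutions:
 v(x) = C1*sin(x)^(1/9)


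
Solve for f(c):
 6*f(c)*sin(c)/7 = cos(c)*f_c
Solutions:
 f(c) = C1/cos(c)^(6/7)


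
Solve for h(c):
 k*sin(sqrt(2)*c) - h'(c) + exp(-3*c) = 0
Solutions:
 h(c) = C1 - sqrt(2)*k*cos(sqrt(2)*c)/2 - exp(-3*c)/3


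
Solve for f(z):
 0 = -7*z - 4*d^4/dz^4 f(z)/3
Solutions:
 f(z) = C1 + C2*z + C3*z^2 + C4*z^3 - 7*z^5/160


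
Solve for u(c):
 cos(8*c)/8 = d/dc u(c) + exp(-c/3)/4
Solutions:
 u(c) = C1 + sin(8*c)/64 + 3*exp(-c/3)/4


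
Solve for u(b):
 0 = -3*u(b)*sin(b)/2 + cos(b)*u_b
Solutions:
 u(b) = C1/cos(b)^(3/2)


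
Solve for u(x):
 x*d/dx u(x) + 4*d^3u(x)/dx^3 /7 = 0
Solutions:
 u(x) = C1 + Integral(C2*airyai(-14^(1/3)*x/2) + C3*airybi(-14^(1/3)*x/2), x)


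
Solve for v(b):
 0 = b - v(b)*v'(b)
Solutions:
 v(b) = -sqrt(C1 + b^2)
 v(b) = sqrt(C1 + b^2)


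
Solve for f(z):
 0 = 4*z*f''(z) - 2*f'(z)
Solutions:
 f(z) = C1 + C2*z^(3/2)


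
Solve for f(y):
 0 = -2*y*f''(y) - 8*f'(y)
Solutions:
 f(y) = C1 + C2/y^3


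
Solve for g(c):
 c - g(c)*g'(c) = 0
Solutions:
 g(c) = -sqrt(C1 + c^2)
 g(c) = sqrt(C1 + c^2)


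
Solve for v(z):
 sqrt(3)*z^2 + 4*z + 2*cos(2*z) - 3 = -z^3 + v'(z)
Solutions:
 v(z) = C1 + z^4/4 + sqrt(3)*z^3/3 + 2*z^2 - 3*z + sin(2*z)


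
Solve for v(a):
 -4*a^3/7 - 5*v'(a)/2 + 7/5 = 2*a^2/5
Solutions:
 v(a) = C1 - 2*a^4/35 - 4*a^3/75 + 14*a/25


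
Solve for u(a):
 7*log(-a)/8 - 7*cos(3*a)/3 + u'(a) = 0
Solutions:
 u(a) = C1 - 7*a*log(-a)/8 + 7*a/8 + 7*sin(3*a)/9


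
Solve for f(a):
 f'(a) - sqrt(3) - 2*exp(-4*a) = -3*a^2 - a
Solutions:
 f(a) = C1 - a^3 - a^2/2 + sqrt(3)*a - exp(-4*a)/2


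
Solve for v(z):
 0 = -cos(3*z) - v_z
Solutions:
 v(z) = C1 - sin(3*z)/3


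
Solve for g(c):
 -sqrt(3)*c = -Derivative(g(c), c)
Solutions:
 g(c) = C1 + sqrt(3)*c^2/2


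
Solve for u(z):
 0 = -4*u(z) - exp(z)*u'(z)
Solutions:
 u(z) = C1*exp(4*exp(-z))


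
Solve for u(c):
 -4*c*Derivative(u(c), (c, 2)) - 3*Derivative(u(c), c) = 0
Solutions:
 u(c) = C1 + C2*c^(1/4)


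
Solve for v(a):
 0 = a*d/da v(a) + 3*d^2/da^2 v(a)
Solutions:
 v(a) = C1 + C2*erf(sqrt(6)*a/6)


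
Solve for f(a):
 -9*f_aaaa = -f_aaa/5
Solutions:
 f(a) = C1 + C2*a + C3*a^2 + C4*exp(a/45)


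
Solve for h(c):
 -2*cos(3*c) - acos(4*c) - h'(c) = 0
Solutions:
 h(c) = C1 - c*acos(4*c) + sqrt(1 - 16*c^2)/4 - 2*sin(3*c)/3


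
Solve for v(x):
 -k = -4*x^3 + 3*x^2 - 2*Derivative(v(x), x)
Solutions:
 v(x) = C1 + k*x/2 - x^4/2 + x^3/2


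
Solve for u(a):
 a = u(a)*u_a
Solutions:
 u(a) = -sqrt(C1 + a^2)
 u(a) = sqrt(C1 + a^2)


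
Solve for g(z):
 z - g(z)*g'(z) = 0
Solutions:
 g(z) = -sqrt(C1 + z^2)
 g(z) = sqrt(C1 + z^2)


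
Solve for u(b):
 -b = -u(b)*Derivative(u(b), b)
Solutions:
 u(b) = -sqrt(C1 + b^2)
 u(b) = sqrt(C1 + b^2)


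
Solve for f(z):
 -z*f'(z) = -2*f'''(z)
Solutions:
 f(z) = C1 + Integral(C2*airyai(2^(2/3)*z/2) + C3*airybi(2^(2/3)*z/2), z)


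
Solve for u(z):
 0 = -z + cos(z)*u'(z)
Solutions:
 u(z) = C1 + Integral(z/cos(z), z)


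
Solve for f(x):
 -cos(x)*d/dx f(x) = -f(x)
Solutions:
 f(x) = C1*sqrt(sin(x) + 1)/sqrt(sin(x) - 1)


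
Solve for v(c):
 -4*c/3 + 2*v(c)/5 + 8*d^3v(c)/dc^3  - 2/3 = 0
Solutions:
 v(c) = C3*exp(-50^(1/3)*c/10) + 10*c/3 + (C1*sin(sqrt(3)*50^(1/3)*c/20) + C2*cos(sqrt(3)*50^(1/3)*c/20))*exp(50^(1/3)*c/20) + 5/3


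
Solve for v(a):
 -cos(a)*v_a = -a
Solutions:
 v(a) = C1 + Integral(a/cos(a), a)


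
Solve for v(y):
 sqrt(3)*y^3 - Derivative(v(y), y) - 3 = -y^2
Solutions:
 v(y) = C1 + sqrt(3)*y^4/4 + y^3/3 - 3*y


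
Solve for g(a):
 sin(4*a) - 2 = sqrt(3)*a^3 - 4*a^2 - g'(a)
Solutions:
 g(a) = C1 + sqrt(3)*a^4/4 - 4*a^3/3 + 2*a + cos(4*a)/4


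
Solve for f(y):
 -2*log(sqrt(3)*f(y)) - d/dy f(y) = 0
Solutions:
 Integral(1/(2*log(_y) + log(3)), (_y, f(y))) = C1 - y


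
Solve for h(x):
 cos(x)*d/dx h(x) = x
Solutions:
 h(x) = C1 + Integral(x/cos(x), x)


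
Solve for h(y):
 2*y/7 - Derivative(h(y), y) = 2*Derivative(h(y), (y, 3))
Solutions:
 h(y) = C1 + C2*sin(sqrt(2)*y/2) + C3*cos(sqrt(2)*y/2) + y^2/7


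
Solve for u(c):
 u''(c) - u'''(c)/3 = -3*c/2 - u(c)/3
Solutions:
 u(c) = C1*exp(c*(-2^(2/3)*(sqrt(5) + 3)^(1/3)/4 - 2^(1/3)/(2*(sqrt(5) + 3)^(1/3)) + 1))*sin(2^(1/3)*sqrt(3)*c*(-2^(1/3)*(sqrt(5) + 3)^(1/3) + 2/(sqrt(5) + 3)^(1/3))/4) + C2*exp(c*(-2^(2/3)*(sqrt(5) + 3)^(1/3)/4 - 2^(1/3)/(2*(sqrt(5) + 3)^(1/3)) + 1))*cos(2^(1/3)*sqrt(3)*c*(-2^(1/3)*(sqrt(5) + 3)^(1/3) + 2/(sqrt(5) + 3)^(1/3))/4) + C3*exp(c*(2^(1/3)/(sqrt(5) + 3)^(1/3) + 1 + 2^(2/3)*(sqrt(5) + 3)^(1/3)/2)) - 9*c/2


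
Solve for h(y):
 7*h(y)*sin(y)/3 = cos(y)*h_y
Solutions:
 h(y) = C1/cos(y)^(7/3)


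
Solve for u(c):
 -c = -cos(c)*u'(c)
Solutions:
 u(c) = C1 + Integral(c/cos(c), c)


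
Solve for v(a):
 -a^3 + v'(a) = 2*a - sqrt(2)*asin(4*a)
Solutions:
 v(a) = C1 + a^4/4 + a^2 - sqrt(2)*(a*asin(4*a) + sqrt(1 - 16*a^2)/4)


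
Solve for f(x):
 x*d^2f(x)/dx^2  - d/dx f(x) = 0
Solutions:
 f(x) = C1 + C2*x^2


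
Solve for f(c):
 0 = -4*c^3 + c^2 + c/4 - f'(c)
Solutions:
 f(c) = C1 - c^4 + c^3/3 + c^2/8


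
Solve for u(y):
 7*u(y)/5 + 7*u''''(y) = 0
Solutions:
 u(y) = (C1*sin(sqrt(2)*5^(3/4)*y/10) + C2*cos(sqrt(2)*5^(3/4)*y/10))*exp(-sqrt(2)*5^(3/4)*y/10) + (C3*sin(sqrt(2)*5^(3/4)*y/10) + C4*cos(sqrt(2)*5^(3/4)*y/10))*exp(sqrt(2)*5^(3/4)*y/10)


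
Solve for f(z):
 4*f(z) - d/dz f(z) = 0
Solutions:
 f(z) = C1*exp(4*z)


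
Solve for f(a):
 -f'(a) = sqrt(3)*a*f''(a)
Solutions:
 f(a) = C1 + C2*a^(1 - sqrt(3)/3)


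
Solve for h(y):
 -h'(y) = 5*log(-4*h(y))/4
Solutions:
 4*Integral(1/(log(-_y) + 2*log(2)), (_y, h(y)))/5 = C1 - y


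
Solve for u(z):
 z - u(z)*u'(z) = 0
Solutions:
 u(z) = -sqrt(C1 + z^2)
 u(z) = sqrt(C1 + z^2)


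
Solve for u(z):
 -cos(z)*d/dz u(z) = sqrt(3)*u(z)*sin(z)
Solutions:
 u(z) = C1*cos(z)^(sqrt(3))


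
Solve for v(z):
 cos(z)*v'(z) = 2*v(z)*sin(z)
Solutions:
 v(z) = C1/cos(z)^2


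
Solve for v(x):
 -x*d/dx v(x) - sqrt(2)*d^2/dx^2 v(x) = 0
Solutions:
 v(x) = C1 + C2*erf(2^(1/4)*x/2)


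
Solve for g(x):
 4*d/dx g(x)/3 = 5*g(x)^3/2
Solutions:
 g(x) = -2*sqrt(-1/(C1 + 15*x))
 g(x) = 2*sqrt(-1/(C1 + 15*x))


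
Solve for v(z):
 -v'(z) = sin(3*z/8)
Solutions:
 v(z) = C1 + 8*cos(3*z/8)/3


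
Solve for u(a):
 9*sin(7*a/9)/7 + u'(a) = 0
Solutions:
 u(a) = C1 + 81*cos(7*a/9)/49


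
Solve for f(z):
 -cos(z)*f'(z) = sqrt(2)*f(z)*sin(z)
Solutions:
 f(z) = C1*cos(z)^(sqrt(2))


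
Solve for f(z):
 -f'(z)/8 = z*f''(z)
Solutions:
 f(z) = C1 + C2*z^(7/8)


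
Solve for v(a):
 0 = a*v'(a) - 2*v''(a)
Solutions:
 v(a) = C1 + C2*erfi(a/2)


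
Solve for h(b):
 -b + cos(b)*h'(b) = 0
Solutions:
 h(b) = C1 + Integral(b/cos(b), b)


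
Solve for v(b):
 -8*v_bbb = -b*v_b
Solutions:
 v(b) = C1 + Integral(C2*airyai(b/2) + C3*airybi(b/2), b)


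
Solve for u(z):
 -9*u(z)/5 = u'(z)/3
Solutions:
 u(z) = C1*exp(-27*z/5)


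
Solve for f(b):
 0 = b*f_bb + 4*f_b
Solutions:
 f(b) = C1 + C2/b^3


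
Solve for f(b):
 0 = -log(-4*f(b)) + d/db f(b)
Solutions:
 -Integral(1/(log(-_y) + 2*log(2)), (_y, f(b))) = C1 - b


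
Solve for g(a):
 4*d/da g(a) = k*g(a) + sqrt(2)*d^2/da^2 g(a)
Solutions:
 g(a) = C1*exp(sqrt(2)*a*(1 - sqrt(-sqrt(2)*k + 4)/2)) + C2*exp(sqrt(2)*a*(sqrt(-sqrt(2)*k + 4)/2 + 1))


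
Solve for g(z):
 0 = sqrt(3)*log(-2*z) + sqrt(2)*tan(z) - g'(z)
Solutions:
 g(z) = C1 + sqrt(3)*z*(log(-z) - 1) + sqrt(3)*z*log(2) - sqrt(2)*log(cos(z))


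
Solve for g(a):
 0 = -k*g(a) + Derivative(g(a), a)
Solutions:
 g(a) = C1*exp(a*k)


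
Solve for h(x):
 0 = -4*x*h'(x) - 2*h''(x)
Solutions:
 h(x) = C1 + C2*erf(x)


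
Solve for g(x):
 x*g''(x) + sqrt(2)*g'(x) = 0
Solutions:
 g(x) = C1 + C2*x^(1 - sqrt(2))


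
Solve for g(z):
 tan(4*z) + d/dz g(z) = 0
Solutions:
 g(z) = C1 + log(cos(4*z))/4


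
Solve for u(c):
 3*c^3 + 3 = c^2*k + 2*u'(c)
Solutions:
 u(c) = C1 + 3*c^4/8 - c^3*k/6 + 3*c/2


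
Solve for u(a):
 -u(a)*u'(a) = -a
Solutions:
 u(a) = -sqrt(C1 + a^2)
 u(a) = sqrt(C1 + a^2)


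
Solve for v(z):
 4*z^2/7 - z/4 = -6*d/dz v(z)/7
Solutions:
 v(z) = C1 - 2*z^3/9 + 7*z^2/48


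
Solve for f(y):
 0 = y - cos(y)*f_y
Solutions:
 f(y) = C1 + Integral(y/cos(y), y)


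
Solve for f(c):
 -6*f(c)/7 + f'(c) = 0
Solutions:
 f(c) = C1*exp(6*c/7)


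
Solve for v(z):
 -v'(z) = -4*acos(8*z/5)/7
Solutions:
 v(z) = C1 + 4*z*acos(8*z/5)/7 - sqrt(25 - 64*z^2)/14


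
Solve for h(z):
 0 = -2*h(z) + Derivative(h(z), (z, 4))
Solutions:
 h(z) = C1*exp(-2^(1/4)*z) + C2*exp(2^(1/4)*z) + C3*sin(2^(1/4)*z) + C4*cos(2^(1/4)*z)


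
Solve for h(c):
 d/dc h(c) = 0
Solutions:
 h(c) = C1


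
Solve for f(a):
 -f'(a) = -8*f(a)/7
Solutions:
 f(a) = C1*exp(8*a/7)


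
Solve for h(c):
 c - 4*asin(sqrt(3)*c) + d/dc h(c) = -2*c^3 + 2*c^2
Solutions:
 h(c) = C1 - c^4/2 + 2*c^3/3 - c^2/2 + 4*c*asin(sqrt(3)*c) + 4*sqrt(3)*sqrt(1 - 3*c^2)/3


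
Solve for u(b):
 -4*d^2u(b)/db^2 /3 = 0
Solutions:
 u(b) = C1 + C2*b


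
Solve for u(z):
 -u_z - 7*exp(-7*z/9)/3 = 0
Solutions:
 u(z) = C1 + 3*exp(-7*z/9)


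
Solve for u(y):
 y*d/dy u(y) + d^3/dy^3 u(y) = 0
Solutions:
 u(y) = C1 + Integral(C2*airyai(-y) + C3*airybi(-y), y)


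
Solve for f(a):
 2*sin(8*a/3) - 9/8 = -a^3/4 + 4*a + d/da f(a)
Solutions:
 f(a) = C1 + a^4/16 - 2*a^2 - 9*a/8 - 3*cos(8*a/3)/4


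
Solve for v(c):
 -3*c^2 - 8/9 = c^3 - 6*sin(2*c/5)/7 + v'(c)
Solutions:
 v(c) = C1 - c^4/4 - c^3 - 8*c/9 - 15*cos(2*c/5)/7


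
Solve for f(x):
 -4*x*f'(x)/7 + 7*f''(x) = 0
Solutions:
 f(x) = C1 + C2*erfi(sqrt(2)*x/7)


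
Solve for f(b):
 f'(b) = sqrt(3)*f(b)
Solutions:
 f(b) = C1*exp(sqrt(3)*b)


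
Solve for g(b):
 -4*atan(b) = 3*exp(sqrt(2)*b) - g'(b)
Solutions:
 g(b) = C1 + 4*b*atan(b) + 3*sqrt(2)*exp(sqrt(2)*b)/2 - 2*log(b^2 + 1)


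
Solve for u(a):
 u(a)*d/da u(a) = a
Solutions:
 u(a) = -sqrt(C1 + a^2)
 u(a) = sqrt(C1 + a^2)


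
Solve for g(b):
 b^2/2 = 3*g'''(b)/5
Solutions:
 g(b) = C1 + C2*b + C3*b^2 + b^5/72


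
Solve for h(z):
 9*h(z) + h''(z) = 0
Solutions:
 h(z) = C1*sin(3*z) + C2*cos(3*z)


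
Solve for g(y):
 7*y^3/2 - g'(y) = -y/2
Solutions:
 g(y) = C1 + 7*y^4/8 + y^2/4


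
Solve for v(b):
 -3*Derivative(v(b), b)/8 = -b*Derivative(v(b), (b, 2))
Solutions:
 v(b) = C1 + C2*b^(11/8)


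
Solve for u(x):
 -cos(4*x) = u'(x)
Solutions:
 u(x) = C1 - sin(4*x)/4


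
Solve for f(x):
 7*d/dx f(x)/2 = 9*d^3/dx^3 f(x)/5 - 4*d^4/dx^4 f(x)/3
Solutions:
 f(x) = C1 + C2*exp(x*(27*3^(2/3)/(10*sqrt(105490) + 3257)^(1/3) + 18 + 3^(1/3)*(10*sqrt(105490) + 3257)^(1/3))/40)*sin(3^(1/6)*x*(-3^(2/3)*(10*sqrt(105490) + 3257)^(1/3) + 81/(10*sqrt(105490) + 3257)^(1/3))/40) + C3*exp(x*(27*3^(2/3)/(10*sqrt(105490) + 3257)^(1/3) + 18 + 3^(1/3)*(10*sqrt(105490) + 3257)^(1/3))/40)*cos(3^(1/6)*x*(-3^(2/3)*(10*sqrt(105490) + 3257)^(1/3) + 81/(10*sqrt(105490) + 3257)^(1/3))/40) + C4*exp(x*(-3^(1/3)*(10*sqrt(105490) + 3257)^(1/3) - 27*3^(2/3)/(10*sqrt(105490) + 3257)^(1/3) + 9)/20)


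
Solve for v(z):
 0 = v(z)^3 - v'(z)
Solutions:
 v(z) = -sqrt(2)*sqrt(-1/(C1 + z))/2
 v(z) = sqrt(2)*sqrt(-1/(C1 + z))/2


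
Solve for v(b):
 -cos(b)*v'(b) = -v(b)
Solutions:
 v(b) = C1*sqrt(sin(b) + 1)/sqrt(sin(b) - 1)


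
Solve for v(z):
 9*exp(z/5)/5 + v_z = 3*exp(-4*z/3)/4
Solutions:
 v(z) = C1 - 9*exp(z/5) - 9*exp(-4*z/3)/16


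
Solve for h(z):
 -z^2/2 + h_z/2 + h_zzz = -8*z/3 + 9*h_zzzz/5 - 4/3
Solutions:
 h(z) = C1 + C2*exp(z*(-10^(1/3)*(27*sqrt(7161) + 2287)^(1/3) - 10*10^(2/3)/(27*sqrt(7161) + 2287)^(1/3) + 20)/108)*sin(10^(1/3)*sqrt(3)*z*(-(27*sqrt(7161) + 2287)^(1/3) + 10*10^(1/3)/(27*sqrt(7161) + 2287)^(1/3))/108) + C3*exp(z*(-10^(1/3)*(27*sqrt(7161) + 2287)^(1/3) - 10*10^(2/3)/(27*sqrt(7161) + 2287)^(1/3) + 20)/108)*cos(10^(1/3)*sqrt(3)*z*(-(27*sqrt(7161) + 2287)^(1/3) + 10*10^(1/3)/(27*sqrt(7161) + 2287)^(1/3))/108) + C4*exp(z*(10*10^(2/3)/(27*sqrt(7161) + 2287)^(1/3) + 10 + 10^(1/3)*(27*sqrt(7161) + 2287)^(1/3))/54) + z^3/3 - 8*z^2/3 - 20*z/3


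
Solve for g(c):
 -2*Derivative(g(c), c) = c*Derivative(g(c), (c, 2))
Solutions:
 g(c) = C1 + C2/c


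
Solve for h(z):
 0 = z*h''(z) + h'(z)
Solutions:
 h(z) = C1 + C2*log(z)


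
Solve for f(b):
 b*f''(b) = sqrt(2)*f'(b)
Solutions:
 f(b) = C1 + C2*b^(1 + sqrt(2))


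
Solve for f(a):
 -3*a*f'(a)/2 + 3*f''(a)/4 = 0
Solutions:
 f(a) = C1 + C2*erfi(a)


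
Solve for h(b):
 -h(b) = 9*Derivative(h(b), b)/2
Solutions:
 h(b) = C1*exp(-2*b/9)


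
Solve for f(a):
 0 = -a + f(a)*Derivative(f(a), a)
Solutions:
 f(a) = -sqrt(C1 + a^2)
 f(a) = sqrt(C1 + a^2)


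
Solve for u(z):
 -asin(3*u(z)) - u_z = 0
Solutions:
 Integral(1/asin(3*_y), (_y, u(z))) = C1 - z


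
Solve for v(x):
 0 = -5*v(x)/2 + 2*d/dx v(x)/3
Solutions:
 v(x) = C1*exp(15*x/4)


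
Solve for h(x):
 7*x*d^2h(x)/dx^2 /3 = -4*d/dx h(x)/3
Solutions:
 h(x) = C1 + C2*x^(3/7)


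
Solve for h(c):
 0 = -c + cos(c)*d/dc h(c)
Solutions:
 h(c) = C1 + Integral(c/cos(c), c)


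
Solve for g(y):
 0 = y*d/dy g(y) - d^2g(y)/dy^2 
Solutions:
 g(y) = C1 + C2*erfi(sqrt(2)*y/2)


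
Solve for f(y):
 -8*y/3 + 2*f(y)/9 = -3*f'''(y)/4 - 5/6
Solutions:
 f(y) = C3*exp(-2*y/3) + 12*y + (C1*sin(sqrt(3)*y/3) + C2*cos(sqrt(3)*y/3))*exp(y/3) - 15/4


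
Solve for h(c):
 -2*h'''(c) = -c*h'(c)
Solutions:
 h(c) = C1 + Integral(C2*airyai(2^(2/3)*c/2) + C3*airybi(2^(2/3)*c/2), c)


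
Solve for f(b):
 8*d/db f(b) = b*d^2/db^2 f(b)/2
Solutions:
 f(b) = C1 + C2*b^17


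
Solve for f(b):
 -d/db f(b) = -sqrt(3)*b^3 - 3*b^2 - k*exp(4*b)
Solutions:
 f(b) = C1 + sqrt(3)*b^4/4 + b^3 + k*exp(4*b)/4


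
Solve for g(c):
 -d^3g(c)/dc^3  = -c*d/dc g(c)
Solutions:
 g(c) = C1 + Integral(C2*airyai(c) + C3*airybi(c), c)


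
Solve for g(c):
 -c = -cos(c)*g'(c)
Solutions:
 g(c) = C1 + Integral(c/cos(c), c)


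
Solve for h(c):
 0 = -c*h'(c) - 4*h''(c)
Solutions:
 h(c) = C1 + C2*erf(sqrt(2)*c/4)


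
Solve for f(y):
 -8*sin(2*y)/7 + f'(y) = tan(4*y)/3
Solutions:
 f(y) = C1 - log(cos(4*y))/12 - 4*cos(2*y)/7


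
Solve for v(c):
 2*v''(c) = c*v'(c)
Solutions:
 v(c) = C1 + C2*erfi(c/2)


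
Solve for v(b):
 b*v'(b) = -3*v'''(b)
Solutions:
 v(b) = C1 + Integral(C2*airyai(-3^(2/3)*b/3) + C3*airybi(-3^(2/3)*b/3), b)


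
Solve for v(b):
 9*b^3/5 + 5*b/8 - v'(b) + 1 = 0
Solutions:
 v(b) = C1 + 9*b^4/20 + 5*b^2/16 + b


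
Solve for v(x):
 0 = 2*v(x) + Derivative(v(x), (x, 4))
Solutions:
 v(x) = (C1*sin(2^(3/4)*x/2) + C2*cos(2^(3/4)*x/2))*exp(-2^(3/4)*x/2) + (C3*sin(2^(3/4)*x/2) + C4*cos(2^(3/4)*x/2))*exp(2^(3/4)*x/2)


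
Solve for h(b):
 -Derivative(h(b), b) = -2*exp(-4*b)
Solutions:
 h(b) = C1 - exp(-4*b)/2


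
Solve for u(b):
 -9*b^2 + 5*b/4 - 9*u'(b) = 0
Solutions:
 u(b) = C1 - b^3/3 + 5*b^2/72


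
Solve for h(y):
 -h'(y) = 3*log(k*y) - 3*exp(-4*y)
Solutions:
 h(y) = C1 - 3*y*log(k*y) + 3*y - 3*exp(-4*y)/4


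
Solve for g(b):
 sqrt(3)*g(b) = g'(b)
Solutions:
 g(b) = C1*exp(sqrt(3)*b)


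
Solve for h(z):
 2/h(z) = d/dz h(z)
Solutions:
 h(z) = -sqrt(C1 + 4*z)
 h(z) = sqrt(C1 + 4*z)


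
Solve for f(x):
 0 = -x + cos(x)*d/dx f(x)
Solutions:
 f(x) = C1 + Integral(x/cos(x), x)


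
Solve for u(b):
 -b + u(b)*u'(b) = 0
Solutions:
 u(b) = -sqrt(C1 + b^2)
 u(b) = sqrt(C1 + b^2)


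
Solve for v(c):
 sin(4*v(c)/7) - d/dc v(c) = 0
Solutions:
 -c + 7*log(cos(4*v(c)/7) - 1)/8 - 7*log(cos(4*v(c)/7) + 1)/8 = C1


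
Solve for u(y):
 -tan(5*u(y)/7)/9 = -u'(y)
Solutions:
 u(y) = -7*asin(C1*exp(5*y/63))/5 + 7*pi/5
 u(y) = 7*asin(C1*exp(5*y/63))/5


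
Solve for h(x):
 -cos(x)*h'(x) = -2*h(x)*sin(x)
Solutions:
 h(x) = C1/cos(x)^2


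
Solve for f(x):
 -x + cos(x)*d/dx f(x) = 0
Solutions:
 f(x) = C1 + Integral(x/cos(x), x)


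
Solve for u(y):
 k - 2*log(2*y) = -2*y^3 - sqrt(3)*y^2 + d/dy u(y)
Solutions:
 u(y) = C1 + k*y + y^4/2 + sqrt(3)*y^3/3 - 2*y*log(y) - y*log(4) + 2*y


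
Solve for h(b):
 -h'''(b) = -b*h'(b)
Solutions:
 h(b) = C1 + Integral(C2*airyai(b) + C3*airybi(b), b)


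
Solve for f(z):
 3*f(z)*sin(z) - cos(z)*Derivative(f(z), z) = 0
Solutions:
 f(z) = C1/cos(z)^3


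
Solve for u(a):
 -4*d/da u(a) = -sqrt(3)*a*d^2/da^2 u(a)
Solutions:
 u(a) = C1 + C2*a^(1 + 4*sqrt(3)/3)


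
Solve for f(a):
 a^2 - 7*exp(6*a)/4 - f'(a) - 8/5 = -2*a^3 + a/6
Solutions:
 f(a) = C1 + a^4/2 + a^3/3 - a^2/12 - 8*a/5 - 7*exp(6*a)/24


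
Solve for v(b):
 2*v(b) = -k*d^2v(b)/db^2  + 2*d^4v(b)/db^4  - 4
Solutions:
 v(b) = C1*exp(-b*sqrt(k - sqrt(k^2 + 16))/2) + C2*exp(b*sqrt(k - sqrt(k^2 + 16))/2) + C3*exp(-b*sqrt(k + sqrt(k^2 + 16))/2) + C4*exp(b*sqrt(k + sqrt(k^2 + 16))/2) - 2


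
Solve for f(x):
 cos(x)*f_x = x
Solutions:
 f(x) = C1 + Integral(x/cos(x), x)


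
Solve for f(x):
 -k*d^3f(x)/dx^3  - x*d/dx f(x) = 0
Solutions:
 f(x) = C1 + Integral(C2*airyai(x*(-1/k)^(1/3)) + C3*airybi(x*(-1/k)^(1/3)), x)


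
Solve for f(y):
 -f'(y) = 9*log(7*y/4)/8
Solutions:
 f(y) = C1 - 9*y*log(y)/8 - 9*y*log(7)/8 + 9*y/8 + 9*y*log(2)/4


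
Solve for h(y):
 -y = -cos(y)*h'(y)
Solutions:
 h(y) = C1 + Integral(y/cos(y), y)


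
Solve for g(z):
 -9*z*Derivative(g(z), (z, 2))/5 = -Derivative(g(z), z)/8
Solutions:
 g(z) = C1 + C2*z^(77/72)


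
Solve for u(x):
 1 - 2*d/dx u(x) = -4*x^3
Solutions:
 u(x) = C1 + x^4/2 + x/2


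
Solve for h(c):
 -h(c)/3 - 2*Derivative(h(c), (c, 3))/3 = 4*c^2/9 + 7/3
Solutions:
 h(c) = C3*exp(-2^(2/3)*c/2) - 4*c^2/3 + (C1*sin(2^(2/3)*sqrt(3)*c/4) + C2*cos(2^(2/3)*sqrt(3)*c/4))*exp(2^(2/3)*c/4) - 7


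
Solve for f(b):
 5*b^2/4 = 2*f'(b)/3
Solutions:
 f(b) = C1 + 5*b^3/8


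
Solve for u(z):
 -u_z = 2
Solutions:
 u(z) = C1 - 2*z


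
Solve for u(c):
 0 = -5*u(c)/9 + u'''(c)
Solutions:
 u(c) = C3*exp(15^(1/3)*c/3) + (C1*sin(3^(5/6)*5^(1/3)*c/6) + C2*cos(3^(5/6)*5^(1/3)*c/6))*exp(-15^(1/3)*c/6)


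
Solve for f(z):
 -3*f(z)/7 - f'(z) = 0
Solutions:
 f(z) = C1*exp(-3*z/7)


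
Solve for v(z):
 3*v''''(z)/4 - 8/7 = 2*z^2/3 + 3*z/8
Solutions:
 v(z) = C1 + C2*z + C3*z^2 + C4*z^3 + z^6/405 + z^5/240 + 4*z^4/63


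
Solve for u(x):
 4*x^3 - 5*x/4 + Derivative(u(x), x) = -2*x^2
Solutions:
 u(x) = C1 - x^4 - 2*x^3/3 + 5*x^2/8


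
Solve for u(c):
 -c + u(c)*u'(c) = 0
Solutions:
 u(c) = -sqrt(C1 + c^2)
 u(c) = sqrt(C1 + c^2)


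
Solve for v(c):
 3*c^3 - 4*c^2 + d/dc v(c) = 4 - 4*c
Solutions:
 v(c) = C1 - 3*c^4/4 + 4*c^3/3 - 2*c^2 + 4*c


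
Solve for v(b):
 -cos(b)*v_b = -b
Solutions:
 v(b) = C1 + Integral(b/cos(b), b)


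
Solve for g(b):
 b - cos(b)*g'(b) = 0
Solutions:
 g(b) = C1 + Integral(b/cos(b), b)


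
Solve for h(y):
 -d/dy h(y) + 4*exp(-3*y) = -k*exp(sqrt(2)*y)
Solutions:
 h(y) = C1 + sqrt(2)*k*exp(sqrt(2)*y)/2 - 4*exp(-3*y)/3


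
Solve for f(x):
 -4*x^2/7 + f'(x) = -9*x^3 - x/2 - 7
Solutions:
 f(x) = C1 - 9*x^4/4 + 4*x^3/21 - x^2/4 - 7*x


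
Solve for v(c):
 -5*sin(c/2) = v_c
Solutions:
 v(c) = C1 + 10*cos(c/2)


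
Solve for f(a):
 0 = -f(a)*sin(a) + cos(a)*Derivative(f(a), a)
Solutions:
 f(a) = C1/cos(a)


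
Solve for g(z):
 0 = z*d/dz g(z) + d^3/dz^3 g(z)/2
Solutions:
 g(z) = C1 + Integral(C2*airyai(-2^(1/3)*z) + C3*airybi(-2^(1/3)*z), z)


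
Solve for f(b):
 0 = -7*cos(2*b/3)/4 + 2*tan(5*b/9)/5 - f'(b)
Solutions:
 f(b) = C1 - 18*log(cos(5*b/9))/25 - 21*sin(2*b/3)/8


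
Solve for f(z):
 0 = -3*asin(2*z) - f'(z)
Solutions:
 f(z) = C1 - 3*z*asin(2*z) - 3*sqrt(1 - 4*z^2)/2


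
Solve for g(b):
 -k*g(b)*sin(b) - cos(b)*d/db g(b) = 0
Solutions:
 g(b) = C1*exp(k*log(cos(b)))


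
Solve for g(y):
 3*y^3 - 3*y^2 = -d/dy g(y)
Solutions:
 g(y) = C1 - 3*y^4/4 + y^3


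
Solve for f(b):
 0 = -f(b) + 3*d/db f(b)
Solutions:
 f(b) = C1*exp(b/3)


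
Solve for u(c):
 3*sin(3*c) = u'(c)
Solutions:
 u(c) = C1 - cos(3*c)


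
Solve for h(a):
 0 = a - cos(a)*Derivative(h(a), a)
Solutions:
 h(a) = C1 + Integral(a/cos(a), a)


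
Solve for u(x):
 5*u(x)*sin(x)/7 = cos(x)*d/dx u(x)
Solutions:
 u(x) = C1/cos(x)^(5/7)


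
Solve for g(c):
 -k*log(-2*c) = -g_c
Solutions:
 g(c) = C1 + c*k*log(-c) + c*k*(-1 + log(2))


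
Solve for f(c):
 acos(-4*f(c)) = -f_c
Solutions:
 Integral(1/acos(-4*_y), (_y, f(c))) = C1 - c


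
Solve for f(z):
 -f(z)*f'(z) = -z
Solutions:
 f(z) = -sqrt(C1 + z^2)
 f(z) = sqrt(C1 + z^2)


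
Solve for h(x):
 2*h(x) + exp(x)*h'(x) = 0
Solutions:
 h(x) = C1*exp(2*exp(-x))


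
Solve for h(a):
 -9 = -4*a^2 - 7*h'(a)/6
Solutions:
 h(a) = C1 - 8*a^3/7 + 54*a/7


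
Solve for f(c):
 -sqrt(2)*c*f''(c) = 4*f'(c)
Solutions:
 f(c) = C1 + C2*c^(1 - 2*sqrt(2))


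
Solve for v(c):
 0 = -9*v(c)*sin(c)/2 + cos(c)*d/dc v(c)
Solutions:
 v(c) = C1/cos(c)^(9/2)


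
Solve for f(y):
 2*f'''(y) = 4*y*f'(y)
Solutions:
 f(y) = C1 + Integral(C2*airyai(2^(1/3)*y) + C3*airybi(2^(1/3)*y), y)


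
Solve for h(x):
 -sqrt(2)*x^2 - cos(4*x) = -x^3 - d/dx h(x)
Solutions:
 h(x) = C1 - x^4/4 + sqrt(2)*x^3/3 + sin(4*x)/4


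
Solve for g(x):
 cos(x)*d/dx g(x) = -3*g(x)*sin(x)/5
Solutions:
 g(x) = C1*cos(x)^(3/5)


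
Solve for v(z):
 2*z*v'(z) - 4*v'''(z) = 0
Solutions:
 v(z) = C1 + Integral(C2*airyai(2^(2/3)*z/2) + C3*airybi(2^(2/3)*z/2), z)


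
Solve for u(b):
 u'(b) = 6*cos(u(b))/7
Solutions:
 -6*b/7 - log(sin(u(b)) - 1)/2 + log(sin(u(b)) + 1)/2 = C1


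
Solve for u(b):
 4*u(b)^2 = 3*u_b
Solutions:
 u(b) = -3/(C1 + 4*b)


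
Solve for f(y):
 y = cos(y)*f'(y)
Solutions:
 f(y) = C1 + Integral(y/cos(y), y)


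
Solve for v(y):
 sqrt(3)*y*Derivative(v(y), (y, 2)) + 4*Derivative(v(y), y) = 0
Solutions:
 v(y) = C1 + C2*y^(1 - 4*sqrt(3)/3)


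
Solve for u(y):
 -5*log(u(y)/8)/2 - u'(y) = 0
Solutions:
 -2*Integral(1/(-log(_y) + 3*log(2)), (_y, u(y)))/5 = C1 - y


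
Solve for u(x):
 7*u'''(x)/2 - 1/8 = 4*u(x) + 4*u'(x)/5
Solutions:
 u(x) = C1*exp(-x*(4*22050^(1/3)/(sqrt(2477265) + 1575)^(1/3) + 420^(1/3)*(sqrt(2477265) + 1575)^(1/3))/210)*sin(3^(1/6)*x*(-140^(1/3)*3^(2/3)*(sqrt(2477265) + 1575)^(1/3) + 12*2450^(1/3)/(sqrt(2477265) + 1575)^(1/3))/210) + C2*exp(-x*(4*22050^(1/3)/(sqrt(2477265) + 1575)^(1/3) + 420^(1/3)*(sqrt(2477265) + 1575)^(1/3))/210)*cos(3^(1/6)*x*(-140^(1/3)*3^(2/3)*(sqrt(2477265) + 1575)^(1/3) + 12*2450^(1/3)/(sqrt(2477265) + 1575)^(1/3))/210) + C3*exp(x*(4*22050^(1/3)/(sqrt(2477265) + 1575)^(1/3) + 420^(1/3)*(sqrt(2477265) + 1575)^(1/3))/105) - 1/32


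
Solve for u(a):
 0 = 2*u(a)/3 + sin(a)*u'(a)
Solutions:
 u(a) = C1*(cos(a) + 1)^(1/3)/(cos(a) - 1)^(1/3)


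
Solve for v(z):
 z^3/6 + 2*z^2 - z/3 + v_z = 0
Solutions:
 v(z) = C1 - z^4/24 - 2*z^3/3 + z^2/6


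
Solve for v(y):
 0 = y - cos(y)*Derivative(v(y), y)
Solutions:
 v(y) = C1 + Integral(y/cos(y), y)


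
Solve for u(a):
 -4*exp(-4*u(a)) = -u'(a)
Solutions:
 u(a) = log(-I*(C1 + 16*a)^(1/4))
 u(a) = log(I*(C1 + 16*a)^(1/4))
 u(a) = log(-(C1 + 16*a)^(1/4))
 u(a) = log(C1 + 16*a)/4


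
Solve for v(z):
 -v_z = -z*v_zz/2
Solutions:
 v(z) = C1 + C2*z^3


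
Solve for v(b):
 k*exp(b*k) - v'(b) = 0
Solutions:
 v(b) = C1 + exp(b*k)


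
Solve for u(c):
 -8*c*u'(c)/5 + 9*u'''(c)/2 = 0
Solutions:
 u(c) = C1 + Integral(C2*airyai(2*150^(1/3)*c/15) + C3*airybi(2*150^(1/3)*c/15), c)


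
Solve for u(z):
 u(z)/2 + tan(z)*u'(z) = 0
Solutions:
 u(z) = C1/sqrt(sin(z))


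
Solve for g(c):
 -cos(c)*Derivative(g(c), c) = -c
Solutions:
 g(c) = C1 + Integral(c/cos(c), c)


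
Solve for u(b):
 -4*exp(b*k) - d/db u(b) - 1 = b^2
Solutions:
 u(b) = C1 - b^3/3 - b - 4*exp(b*k)/k


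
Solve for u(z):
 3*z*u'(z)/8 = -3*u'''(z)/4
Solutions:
 u(z) = C1 + Integral(C2*airyai(-2^(2/3)*z/2) + C3*airybi(-2^(2/3)*z/2), z)


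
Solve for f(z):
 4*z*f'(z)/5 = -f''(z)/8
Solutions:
 f(z) = C1 + C2*erf(4*sqrt(5)*z/5)


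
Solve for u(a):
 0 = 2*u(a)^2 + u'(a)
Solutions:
 u(a) = 1/(C1 + 2*a)


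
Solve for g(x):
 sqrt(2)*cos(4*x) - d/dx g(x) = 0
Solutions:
 g(x) = C1 + sqrt(2)*sin(4*x)/4


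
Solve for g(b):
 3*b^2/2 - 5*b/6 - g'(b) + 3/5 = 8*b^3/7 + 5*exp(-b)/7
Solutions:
 g(b) = C1 - 2*b^4/7 + b^3/2 - 5*b^2/12 + 3*b/5 + 5*exp(-b)/7


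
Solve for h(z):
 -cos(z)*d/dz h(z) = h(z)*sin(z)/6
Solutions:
 h(z) = C1*cos(z)^(1/6)


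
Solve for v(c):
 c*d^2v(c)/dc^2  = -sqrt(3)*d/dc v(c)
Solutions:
 v(c) = C1 + C2*c^(1 - sqrt(3))


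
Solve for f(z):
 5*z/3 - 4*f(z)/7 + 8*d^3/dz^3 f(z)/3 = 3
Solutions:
 f(z) = C3*exp(14^(2/3)*3^(1/3)*z/14) + 35*z/12 + (C1*sin(14^(2/3)*3^(5/6)*z/28) + C2*cos(14^(2/3)*3^(5/6)*z/28))*exp(-14^(2/3)*3^(1/3)*z/28) - 21/4


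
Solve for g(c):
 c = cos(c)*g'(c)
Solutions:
 g(c) = C1 + Integral(c/cos(c), c)


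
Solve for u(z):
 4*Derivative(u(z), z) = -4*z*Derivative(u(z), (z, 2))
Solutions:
 u(z) = C1 + C2*log(z)


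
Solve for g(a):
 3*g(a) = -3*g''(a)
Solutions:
 g(a) = C1*sin(a) + C2*cos(a)


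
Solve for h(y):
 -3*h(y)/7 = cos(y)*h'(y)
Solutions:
 h(y) = C1*(sin(y) - 1)^(3/14)/(sin(y) + 1)^(3/14)


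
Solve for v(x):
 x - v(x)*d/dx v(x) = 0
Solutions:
 v(x) = -sqrt(C1 + x^2)
 v(x) = sqrt(C1 + x^2)


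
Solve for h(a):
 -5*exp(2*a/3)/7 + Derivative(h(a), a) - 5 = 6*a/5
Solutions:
 h(a) = C1 + 3*a^2/5 + 5*a + 15*exp(2*a/3)/14


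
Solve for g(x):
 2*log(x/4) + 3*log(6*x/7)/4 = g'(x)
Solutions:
 g(x) = C1 + 11*x*log(x)/4 - x*log(112) - 11*x/4 + x*log(7)/4 + 3*x*log(6)/4


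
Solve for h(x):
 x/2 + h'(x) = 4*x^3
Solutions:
 h(x) = C1 + x^4 - x^2/4


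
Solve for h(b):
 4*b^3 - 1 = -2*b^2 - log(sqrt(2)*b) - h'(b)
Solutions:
 h(b) = C1 - b^4 - 2*b^3/3 - b*log(b) - b*log(2)/2 + 2*b


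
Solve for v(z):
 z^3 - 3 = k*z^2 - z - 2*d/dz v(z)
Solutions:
 v(z) = C1 + k*z^3/6 - z^4/8 - z^2/4 + 3*z/2


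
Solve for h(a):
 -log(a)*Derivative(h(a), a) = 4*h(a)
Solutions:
 h(a) = C1*exp(-4*li(a))


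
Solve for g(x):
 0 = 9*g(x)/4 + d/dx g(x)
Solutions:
 g(x) = C1*exp(-9*x/4)


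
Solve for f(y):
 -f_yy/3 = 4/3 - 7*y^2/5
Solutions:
 f(y) = C1 + C2*y + 7*y^4/20 - 2*y^2


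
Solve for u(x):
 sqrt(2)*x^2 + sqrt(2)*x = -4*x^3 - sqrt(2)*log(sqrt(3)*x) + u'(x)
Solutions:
 u(x) = C1 + x^4 + sqrt(2)*x^3/3 + sqrt(2)*x^2/2 + sqrt(2)*x*log(x) - sqrt(2)*x + sqrt(2)*x*log(3)/2


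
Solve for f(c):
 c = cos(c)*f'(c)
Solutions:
 f(c) = C1 + Integral(c/cos(c), c)


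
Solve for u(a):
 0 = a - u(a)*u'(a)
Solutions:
 u(a) = -sqrt(C1 + a^2)
 u(a) = sqrt(C1 + a^2)


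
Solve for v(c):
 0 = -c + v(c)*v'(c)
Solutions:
 v(c) = -sqrt(C1 + c^2)
 v(c) = sqrt(C1 + c^2)


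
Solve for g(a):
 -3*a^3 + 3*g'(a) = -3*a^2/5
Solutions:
 g(a) = C1 + a^4/4 - a^3/15


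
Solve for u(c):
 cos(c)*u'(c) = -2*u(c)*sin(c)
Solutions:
 u(c) = C1*cos(c)^2


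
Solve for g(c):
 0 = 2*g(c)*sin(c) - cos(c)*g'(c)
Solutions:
 g(c) = C1/cos(c)^2


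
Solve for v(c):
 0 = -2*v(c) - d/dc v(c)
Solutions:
 v(c) = C1*exp(-2*c)


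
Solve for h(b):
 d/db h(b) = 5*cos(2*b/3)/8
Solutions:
 h(b) = C1 + 15*sin(2*b/3)/16


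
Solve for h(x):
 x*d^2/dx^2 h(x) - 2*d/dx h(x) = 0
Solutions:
 h(x) = C1 + C2*x^3


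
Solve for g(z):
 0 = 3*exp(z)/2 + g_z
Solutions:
 g(z) = C1 - 3*exp(z)/2


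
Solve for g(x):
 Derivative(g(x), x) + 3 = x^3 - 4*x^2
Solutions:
 g(x) = C1 + x^4/4 - 4*x^3/3 - 3*x


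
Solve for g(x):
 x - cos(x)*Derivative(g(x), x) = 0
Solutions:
 g(x) = C1 + Integral(x/cos(x), x)


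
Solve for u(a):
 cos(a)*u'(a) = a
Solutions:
 u(a) = C1 + Integral(a/cos(a), a)


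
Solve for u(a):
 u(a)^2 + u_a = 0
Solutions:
 u(a) = 1/(C1 + a)


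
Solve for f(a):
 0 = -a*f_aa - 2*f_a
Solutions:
 f(a) = C1 + C2/a


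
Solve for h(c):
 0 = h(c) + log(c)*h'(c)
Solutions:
 h(c) = C1*exp(-li(c))


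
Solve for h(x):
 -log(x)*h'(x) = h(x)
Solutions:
 h(x) = C1*exp(-li(x))


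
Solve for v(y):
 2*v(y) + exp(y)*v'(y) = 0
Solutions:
 v(y) = C1*exp(2*exp(-y))


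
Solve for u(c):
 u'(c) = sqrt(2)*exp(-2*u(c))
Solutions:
 u(c) = log(-sqrt(C1 + 2*sqrt(2)*c))
 u(c) = log(C1 + 2*sqrt(2)*c)/2


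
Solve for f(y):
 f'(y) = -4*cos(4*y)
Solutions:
 f(y) = C1 - sin(4*y)


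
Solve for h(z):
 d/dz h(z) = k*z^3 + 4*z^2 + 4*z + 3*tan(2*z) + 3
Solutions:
 h(z) = C1 + k*z^4/4 + 4*z^3/3 + 2*z^2 + 3*z - 3*log(cos(2*z))/2


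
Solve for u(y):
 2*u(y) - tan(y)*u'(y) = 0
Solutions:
 u(y) = C1*sin(y)^2


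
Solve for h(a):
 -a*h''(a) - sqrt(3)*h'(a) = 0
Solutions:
 h(a) = C1 + C2*a^(1 - sqrt(3))


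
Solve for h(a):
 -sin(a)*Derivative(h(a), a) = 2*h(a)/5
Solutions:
 h(a) = C1*(cos(a) + 1)^(1/5)/(cos(a) - 1)^(1/5)


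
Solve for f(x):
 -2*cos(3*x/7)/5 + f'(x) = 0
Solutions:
 f(x) = C1 + 14*sin(3*x/7)/15


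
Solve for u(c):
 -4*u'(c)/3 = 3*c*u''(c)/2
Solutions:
 u(c) = C1 + C2*c^(1/9)


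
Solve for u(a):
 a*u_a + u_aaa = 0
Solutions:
 u(a) = C1 + Integral(C2*airyai(-a) + C3*airybi(-a), a)


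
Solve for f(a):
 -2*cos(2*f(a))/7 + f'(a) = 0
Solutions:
 -2*a/7 - log(sin(2*f(a)) - 1)/4 + log(sin(2*f(a)) + 1)/4 = C1


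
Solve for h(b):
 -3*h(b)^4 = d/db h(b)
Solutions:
 h(b) = (-3^(2/3) - 3*3^(1/6)*I)*(1/(C1 + 3*b))^(1/3)/6
 h(b) = (-3^(2/3) + 3*3^(1/6)*I)*(1/(C1 + 3*b))^(1/3)/6
 h(b) = (1/(C1 + 9*b))^(1/3)


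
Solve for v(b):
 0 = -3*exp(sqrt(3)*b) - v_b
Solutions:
 v(b) = C1 - sqrt(3)*exp(sqrt(3)*b)


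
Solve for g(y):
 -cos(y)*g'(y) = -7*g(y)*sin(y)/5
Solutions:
 g(y) = C1/cos(y)^(7/5)


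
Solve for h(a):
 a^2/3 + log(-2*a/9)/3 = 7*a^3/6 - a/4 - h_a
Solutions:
 h(a) = C1 + 7*a^4/24 - a^3/9 - a^2/8 - a*log(-a)/3 + a*(-log(2) + 1/3 + 2*log(6)/3)


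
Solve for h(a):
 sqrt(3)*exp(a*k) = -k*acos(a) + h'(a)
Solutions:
 h(a) = C1 + k*(a*acos(a) - sqrt(1 - a^2)) + sqrt(3)*Piecewise((exp(a*k)/k, Ne(k, 0)), (a, True))


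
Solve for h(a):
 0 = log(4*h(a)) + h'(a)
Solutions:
 Integral(1/(log(_y) + 2*log(2)), (_y, h(a))) = C1 - a


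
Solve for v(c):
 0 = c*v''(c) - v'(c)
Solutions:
 v(c) = C1 + C2*c^2


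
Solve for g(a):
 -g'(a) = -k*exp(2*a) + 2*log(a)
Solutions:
 g(a) = C1 - 2*a*log(a) + 2*a + k*exp(2*a)/2


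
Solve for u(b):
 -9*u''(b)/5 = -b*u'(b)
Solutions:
 u(b) = C1 + C2*erfi(sqrt(10)*b/6)


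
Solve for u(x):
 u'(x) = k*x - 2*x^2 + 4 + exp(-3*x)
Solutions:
 u(x) = C1 + k*x^2/2 - 2*x^3/3 + 4*x - exp(-3*x)/3


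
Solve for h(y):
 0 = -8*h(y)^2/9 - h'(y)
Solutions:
 h(y) = 9/(C1 + 8*y)


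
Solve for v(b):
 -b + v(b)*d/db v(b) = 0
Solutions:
 v(b) = -sqrt(C1 + b^2)
 v(b) = sqrt(C1 + b^2)


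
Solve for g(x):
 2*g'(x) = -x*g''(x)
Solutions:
 g(x) = C1 + C2/x


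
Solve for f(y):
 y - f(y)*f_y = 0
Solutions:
 f(y) = -sqrt(C1 + y^2)
 f(y) = sqrt(C1 + y^2)


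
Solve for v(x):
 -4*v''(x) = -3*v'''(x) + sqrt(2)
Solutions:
 v(x) = C1 + C2*x + C3*exp(4*x/3) - sqrt(2)*x^2/8


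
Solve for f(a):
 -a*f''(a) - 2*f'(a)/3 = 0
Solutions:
 f(a) = C1 + C2*a^(1/3)


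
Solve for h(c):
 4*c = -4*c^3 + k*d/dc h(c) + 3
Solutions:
 h(c) = C1 + c^4/k + 2*c^2/k - 3*c/k


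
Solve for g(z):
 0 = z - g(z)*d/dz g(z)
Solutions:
 g(z) = -sqrt(C1 + z^2)
 g(z) = sqrt(C1 + z^2)


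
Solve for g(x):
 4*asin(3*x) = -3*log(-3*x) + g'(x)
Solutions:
 g(x) = C1 + 3*x*log(-x) + 4*x*asin(3*x) - 3*x + 3*x*log(3) + 4*sqrt(1 - 9*x^2)/3


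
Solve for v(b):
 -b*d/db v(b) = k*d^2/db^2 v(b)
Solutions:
 v(b) = C1 + C2*sqrt(k)*erf(sqrt(2)*b*sqrt(1/k)/2)


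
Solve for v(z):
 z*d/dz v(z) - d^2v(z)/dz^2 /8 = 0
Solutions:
 v(z) = C1 + C2*erfi(2*z)


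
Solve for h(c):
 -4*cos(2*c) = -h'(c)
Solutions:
 h(c) = C1 + 2*sin(2*c)


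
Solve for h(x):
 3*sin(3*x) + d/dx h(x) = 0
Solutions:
 h(x) = C1 + cos(3*x)
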